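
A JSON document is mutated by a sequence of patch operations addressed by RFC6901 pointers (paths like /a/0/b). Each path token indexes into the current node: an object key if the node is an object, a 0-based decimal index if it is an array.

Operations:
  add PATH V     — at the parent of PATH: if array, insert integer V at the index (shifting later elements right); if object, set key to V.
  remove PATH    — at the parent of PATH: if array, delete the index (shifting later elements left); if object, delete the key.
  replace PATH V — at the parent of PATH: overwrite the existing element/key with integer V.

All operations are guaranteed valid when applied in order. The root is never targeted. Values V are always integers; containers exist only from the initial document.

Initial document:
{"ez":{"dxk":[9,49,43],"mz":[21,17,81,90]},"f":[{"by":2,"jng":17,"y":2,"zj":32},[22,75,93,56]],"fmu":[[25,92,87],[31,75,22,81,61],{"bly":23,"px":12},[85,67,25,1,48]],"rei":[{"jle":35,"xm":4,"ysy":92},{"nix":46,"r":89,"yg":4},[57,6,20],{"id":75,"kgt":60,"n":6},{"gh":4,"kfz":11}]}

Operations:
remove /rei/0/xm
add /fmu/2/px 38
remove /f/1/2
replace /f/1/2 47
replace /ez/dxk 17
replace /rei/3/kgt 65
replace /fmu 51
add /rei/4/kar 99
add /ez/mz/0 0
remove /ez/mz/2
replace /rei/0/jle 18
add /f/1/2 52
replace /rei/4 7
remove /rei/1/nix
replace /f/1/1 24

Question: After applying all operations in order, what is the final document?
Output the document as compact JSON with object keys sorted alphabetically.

Answer: {"ez":{"dxk":17,"mz":[0,21,81,90]},"f":[{"by":2,"jng":17,"y":2,"zj":32},[22,24,52,47]],"fmu":51,"rei":[{"jle":18,"ysy":92},{"r":89,"yg":4},[57,6,20],{"id":75,"kgt":65,"n":6},7]}

Derivation:
After op 1 (remove /rei/0/xm): {"ez":{"dxk":[9,49,43],"mz":[21,17,81,90]},"f":[{"by":2,"jng":17,"y":2,"zj":32},[22,75,93,56]],"fmu":[[25,92,87],[31,75,22,81,61],{"bly":23,"px":12},[85,67,25,1,48]],"rei":[{"jle":35,"ysy":92},{"nix":46,"r":89,"yg":4},[57,6,20],{"id":75,"kgt":60,"n":6},{"gh":4,"kfz":11}]}
After op 2 (add /fmu/2/px 38): {"ez":{"dxk":[9,49,43],"mz":[21,17,81,90]},"f":[{"by":2,"jng":17,"y":2,"zj":32},[22,75,93,56]],"fmu":[[25,92,87],[31,75,22,81,61],{"bly":23,"px":38},[85,67,25,1,48]],"rei":[{"jle":35,"ysy":92},{"nix":46,"r":89,"yg":4},[57,6,20],{"id":75,"kgt":60,"n":6},{"gh":4,"kfz":11}]}
After op 3 (remove /f/1/2): {"ez":{"dxk":[9,49,43],"mz":[21,17,81,90]},"f":[{"by":2,"jng":17,"y":2,"zj":32},[22,75,56]],"fmu":[[25,92,87],[31,75,22,81,61],{"bly":23,"px":38},[85,67,25,1,48]],"rei":[{"jle":35,"ysy":92},{"nix":46,"r":89,"yg":4},[57,6,20],{"id":75,"kgt":60,"n":6},{"gh":4,"kfz":11}]}
After op 4 (replace /f/1/2 47): {"ez":{"dxk":[9,49,43],"mz":[21,17,81,90]},"f":[{"by":2,"jng":17,"y":2,"zj":32},[22,75,47]],"fmu":[[25,92,87],[31,75,22,81,61],{"bly":23,"px":38},[85,67,25,1,48]],"rei":[{"jle":35,"ysy":92},{"nix":46,"r":89,"yg":4},[57,6,20],{"id":75,"kgt":60,"n":6},{"gh":4,"kfz":11}]}
After op 5 (replace /ez/dxk 17): {"ez":{"dxk":17,"mz":[21,17,81,90]},"f":[{"by":2,"jng":17,"y":2,"zj":32},[22,75,47]],"fmu":[[25,92,87],[31,75,22,81,61],{"bly":23,"px":38},[85,67,25,1,48]],"rei":[{"jle":35,"ysy":92},{"nix":46,"r":89,"yg":4},[57,6,20],{"id":75,"kgt":60,"n":6},{"gh":4,"kfz":11}]}
After op 6 (replace /rei/3/kgt 65): {"ez":{"dxk":17,"mz":[21,17,81,90]},"f":[{"by":2,"jng":17,"y":2,"zj":32},[22,75,47]],"fmu":[[25,92,87],[31,75,22,81,61],{"bly":23,"px":38},[85,67,25,1,48]],"rei":[{"jle":35,"ysy":92},{"nix":46,"r":89,"yg":4},[57,6,20],{"id":75,"kgt":65,"n":6},{"gh":4,"kfz":11}]}
After op 7 (replace /fmu 51): {"ez":{"dxk":17,"mz":[21,17,81,90]},"f":[{"by":2,"jng":17,"y":2,"zj":32},[22,75,47]],"fmu":51,"rei":[{"jle":35,"ysy":92},{"nix":46,"r":89,"yg":4},[57,6,20],{"id":75,"kgt":65,"n":6},{"gh":4,"kfz":11}]}
After op 8 (add /rei/4/kar 99): {"ez":{"dxk":17,"mz":[21,17,81,90]},"f":[{"by":2,"jng":17,"y":2,"zj":32},[22,75,47]],"fmu":51,"rei":[{"jle":35,"ysy":92},{"nix":46,"r":89,"yg":4},[57,6,20],{"id":75,"kgt":65,"n":6},{"gh":4,"kar":99,"kfz":11}]}
After op 9 (add /ez/mz/0 0): {"ez":{"dxk":17,"mz":[0,21,17,81,90]},"f":[{"by":2,"jng":17,"y":2,"zj":32},[22,75,47]],"fmu":51,"rei":[{"jle":35,"ysy":92},{"nix":46,"r":89,"yg":4},[57,6,20],{"id":75,"kgt":65,"n":6},{"gh":4,"kar":99,"kfz":11}]}
After op 10 (remove /ez/mz/2): {"ez":{"dxk":17,"mz":[0,21,81,90]},"f":[{"by":2,"jng":17,"y":2,"zj":32},[22,75,47]],"fmu":51,"rei":[{"jle":35,"ysy":92},{"nix":46,"r":89,"yg":4},[57,6,20],{"id":75,"kgt":65,"n":6},{"gh":4,"kar":99,"kfz":11}]}
After op 11 (replace /rei/0/jle 18): {"ez":{"dxk":17,"mz":[0,21,81,90]},"f":[{"by":2,"jng":17,"y":2,"zj":32},[22,75,47]],"fmu":51,"rei":[{"jle":18,"ysy":92},{"nix":46,"r":89,"yg":4},[57,6,20],{"id":75,"kgt":65,"n":6},{"gh":4,"kar":99,"kfz":11}]}
After op 12 (add /f/1/2 52): {"ez":{"dxk":17,"mz":[0,21,81,90]},"f":[{"by":2,"jng":17,"y":2,"zj":32},[22,75,52,47]],"fmu":51,"rei":[{"jle":18,"ysy":92},{"nix":46,"r":89,"yg":4},[57,6,20],{"id":75,"kgt":65,"n":6},{"gh":4,"kar":99,"kfz":11}]}
After op 13 (replace /rei/4 7): {"ez":{"dxk":17,"mz":[0,21,81,90]},"f":[{"by":2,"jng":17,"y":2,"zj":32},[22,75,52,47]],"fmu":51,"rei":[{"jle":18,"ysy":92},{"nix":46,"r":89,"yg":4},[57,6,20],{"id":75,"kgt":65,"n":6},7]}
After op 14 (remove /rei/1/nix): {"ez":{"dxk":17,"mz":[0,21,81,90]},"f":[{"by":2,"jng":17,"y":2,"zj":32},[22,75,52,47]],"fmu":51,"rei":[{"jle":18,"ysy":92},{"r":89,"yg":4},[57,6,20],{"id":75,"kgt":65,"n":6},7]}
After op 15 (replace /f/1/1 24): {"ez":{"dxk":17,"mz":[0,21,81,90]},"f":[{"by":2,"jng":17,"y":2,"zj":32},[22,24,52,47]],"fmu":51,"rei":[{"jle":18,"ysy":92},{"r":89,"yg":4},[57,6,20],{"id":75,"kgt":65,"n":6},7]}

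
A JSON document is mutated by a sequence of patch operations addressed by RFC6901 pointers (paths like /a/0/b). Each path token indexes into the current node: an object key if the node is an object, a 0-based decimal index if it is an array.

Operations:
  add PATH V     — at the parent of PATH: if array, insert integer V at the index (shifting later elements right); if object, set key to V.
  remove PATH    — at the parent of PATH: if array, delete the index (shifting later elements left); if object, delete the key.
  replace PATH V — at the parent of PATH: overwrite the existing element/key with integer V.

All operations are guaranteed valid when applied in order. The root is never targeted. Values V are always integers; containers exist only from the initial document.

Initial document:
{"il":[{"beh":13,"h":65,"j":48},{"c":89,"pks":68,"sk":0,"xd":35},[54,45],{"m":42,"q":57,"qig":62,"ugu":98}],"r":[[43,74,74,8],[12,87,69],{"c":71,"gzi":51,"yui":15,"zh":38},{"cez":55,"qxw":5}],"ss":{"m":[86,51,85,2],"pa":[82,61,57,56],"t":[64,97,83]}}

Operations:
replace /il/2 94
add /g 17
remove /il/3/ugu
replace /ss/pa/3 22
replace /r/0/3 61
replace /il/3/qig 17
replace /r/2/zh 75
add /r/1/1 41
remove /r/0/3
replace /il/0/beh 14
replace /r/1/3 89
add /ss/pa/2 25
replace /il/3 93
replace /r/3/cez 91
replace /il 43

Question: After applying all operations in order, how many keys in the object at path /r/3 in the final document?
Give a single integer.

After op 1 (replace /il/2 94): {"il":[{"beh":13,"h":65,"j":48},{"c":89,"pks":68,"sk":0,"xd":35},94,{"m":42,"q":57,"qig":62,"ugu":98}],"r":[[43,74,74,8],[12,87,69],{"c":71,"gzi":51,"yui":15,"zh":38},{"cez":55,"qxw":5}],"ss":{"m":[86,51,85,2],"pa":[82,61,57,56],"t":[64,97,83]}}
After op 2 (add /g 17): {"g":17,"il":[{"beh":13,"h":65,"j":48},{"c":89,"pks":68,"sk":0,"xd":35},94,{"m":42,"q":57,"qig":62,"ugu":98}],"r":[[43,74,74,8],[12,87,69],{"c":71,"gzi":51,"yui":15,"zh":38},{"cez":55,"qxw":5}],"ss":{"m":[86,51,85,2],"pa":[82,61,57,56],"t":[64,97,83]}}
After op 3 (remove /il/3/ugu): {"g":17,"il":[{"beh":13,"h":65,"j":48},{"c":89,"pks":68,"sk":0,"xd":35},94,{"m":42,"q":57,"qig":62}],"r":[[43,74,74,8],[12,87,69],{"c":71,"gzi":51,"yui":15,"zh":38},{"cez":55,"qxw":5}],"ss":{"m":[86,51,85,2],"pa":[82,61,57,56],"t":[64,97,83]}}
After op 4 (replace /ss/pa/3 22): {"g":17,"il":[{"beh":13,"h":65,"j":48},{"c":89,"pks":68,"sk":0,"xd":35},94,{"m":42,"q":57,"qig":62}],"r":[[43,74,74,8],[12,87,69],{"c":71,"gzi":51,"yui":15,"zh":38},{"cez":55,"qxw":5}],"ss":{"m":[86,51,85,2],"pa":[82,61,57,22],"t":[64,97,83]}}
After op 5 (replace /r/0/3 61): {"g":17,"il":[{"beh":13,"h":65,"j":48},{"c":89,"pks":68,"sk":0,"xd":35},94,{"m":42,"q":57,"qig":62}],"r":[[43,74,74,61],[12,87,69],{"c":71,"gzi":51,"yui":15,"zh":38},{"cez":55,"qxw":5}],"ss":{"m":[86,51,85,2],"pa":[82,61,57,22],"t":[64,97,83]}}
After op 6 (replace /il/3/qig 17): {"g":17,"il":[{"beh":13,"h":65,"j":48},{"c":89,"pks":68,"sk":0,"xd":35},94,{"m":42,"q":57,"qig":17}],"r":[[43,74,74,61],[12,87,69],{"c":71,"gzi":51,"yui":15,"zh":38},{"cez":55,"qxw":5}],"ss":{"m":[86,51,85,2],"pa":[82,61,57,22],"t":[64,97,83]}}
After op 7 (replace /r/2/zh 75): {"g":17,"il":[{"beh":13,"h":65,"j":48},{"c":89,"pks":68,"sk":0,"xd":35},94,{"m":42,"q":57,"qig":17}],"r":[[43,74,74,61],[12,87,69],{"c":71,"gzi":51,"yui":15,"zh":75},{"cez":55,"qxw":5}],"ss":{"m":[86,51,85,2],"pa":[82,61,57,22],"t":[64,97,83]}}
After op 8 (add /r/1/1 41): {"g":17,"il":[{"beh":13,"h":65,"j":48},{"c":89,"pks":68,"sk":0,"xd":35},94,{"m":42,"q":57,"qig":17}],"r":[[43,74,74,61],[12,41,87,69],{"c":71,"gzi":51,"yui":15,"zh":75},{"cez":55,"qxw":5}],"ss":{"m":[86,51,85,2],"pa":[82,61,57,22],"t":[64,97,83]}}
After op 9 (remove /r/0/3): {"g":17,"il":[{"beh":13,"h":65,"j":48},{"c":89,"pks":68,"sk":0,"xd":35},94,{"m":42,"q":57,"qig":17}],"r":[[43,74,74],[12,41,87,69],{"c":71,"gzi":51,"yui":15,"zh":75},{"cez":55,"qxw":5}],"ss":{"m":[86,51,85,2],"pa":[82,61,57,22],"t":[64,97,83]}}
After op 10 (replace /il/0/beh 14): {"g":17,"il":[{"beh":14,"h":65,"j":48},{"c":89,"pks":68,"sk":0,"xd":35},94,{"m":42,"q":57,"qig":17}],"r":[[43,74,74],[12,41,87,69],{"c":71,"gzi":51,"yui":15,"zh":75},{"cez":55,"qxw":5}],"ss":{"m":[86,51,85,2],"pa":[82,61,57,22],"t":[64,97,83]}}
After op 11 (replace /r/1/3 89): {"g":17,"il":[{"beh":14,"h":65,"j":48},{"c":89,"pks":68,"sk":0,"xd":35},94,{"m":42,"q":57,"qig":17}],"r":[[43,74,74],[12,41,87,89],{"c":71,"gzi":51,"yui":15,"zh":75},{"cez":55,"qxw":5}],"ss":{"m":[86,51,85,2],"pa":[82,61,57,22],"t":[64,97,83]}}
After op 12 (add /ss/pa/2 25): {"g":17,"il":[{"beh":14,"h":65,"j":48},{"c":89,"pks":68,"sk":0,"xd":35},94,{"m":42,"q":57,"qig":17}],"r":[[43,74,74],[12,41,87,89],{"c":71,"gzi":51,"yui":15,"zh":75},{"cez":55,"qxw":5}],"ss":{"m":[86,51,85,2],"pa":[82,61,25,57,22],"t":[64,97,83]}}
After op 13 (replace /il/3 93): {"g":17,"il":[{"beh":14,"h":65,"j":48},{"c":89,"pks":68,"sk":0,"xd":35},94,93],"r":[[43,74,74],[12,41,87,89],{"c":71,"gzi":51,"yui":15,"zh":75},{"cez":55,"qxw":5}],"ss":{"m":[86,51,85,2],"pa":[82,61,25,57,22],"t":[64,97,83]}}
After op 14 (replace /r/3/cez 91): {"g":17,"il":[{"beh":14,"h":65,"j":48},{"c":89,"pks":68,"sk":0,"xd":35},94,93],"r":[[43,74,74],[12,41,87,89],{"c":71,"gzi":51,"yui":15,"zh":75},{"cez":91,"qxw":5}],"ss":{"m":[86,51,85,2],"pa":[82,61,25,57,22],"t":[64,97,83]}}
After op 15 (replace /il 43): {"g":17,"il":43,"r":[[43,74,74],[12,41,87,89],{"c":71,"gzi":51,"yui":15,"zh":75},{"cez":91,"qxw":5}],"ss":{"m":[86,51,85,2],"pa":[82,61,25,57,22],"t":[64,97,83]}}
Size at path /r/3: 2

Answer: 2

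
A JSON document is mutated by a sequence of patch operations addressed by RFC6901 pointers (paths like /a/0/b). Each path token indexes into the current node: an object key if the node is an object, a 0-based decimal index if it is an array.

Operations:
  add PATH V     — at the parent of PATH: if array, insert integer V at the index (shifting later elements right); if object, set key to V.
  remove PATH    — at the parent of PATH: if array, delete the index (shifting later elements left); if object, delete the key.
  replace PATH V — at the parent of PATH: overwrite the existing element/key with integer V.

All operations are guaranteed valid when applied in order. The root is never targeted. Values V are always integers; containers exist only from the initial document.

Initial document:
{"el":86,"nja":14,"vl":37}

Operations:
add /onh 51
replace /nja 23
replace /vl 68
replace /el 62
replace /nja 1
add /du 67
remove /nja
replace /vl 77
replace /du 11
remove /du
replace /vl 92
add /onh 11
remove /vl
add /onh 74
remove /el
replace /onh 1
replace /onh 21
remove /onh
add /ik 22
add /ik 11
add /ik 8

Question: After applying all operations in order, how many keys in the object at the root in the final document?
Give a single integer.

After op 1 (add /onh 51): {"el":86,"nja":14,"onh":51,"vl":37}
After op 2 (replace /nja 23): {"el":86,"nja":23,"onh":51,"vl":37}
After op 3 (replace /vl 68): {"el":86,"nja":23,"onh":51,"vl":68}
After op 4 (replace /el 62): {"el":62,"nja":23,"onh":51,"vl":68}
After op 5 (replace /nja 1): {"el":62,"nja":1,"onh":51,"vl":68}
After op 6 (add /du 67): {"du":67,"el":62,"nja":1,"onh":51,"vl":68}
After op 7 (remove /nja): {"du":67,"el":62,"onh":51,"vl":68}
After op 8 (replace /vl 77): {"du":67,"el":62,"onh":51,"vl":77}
After op 9 (replace /du 11): {"du":11,"el":62,"onh":51,"vl":77}
After op 10 (remove /du): {"el":62,"onh":51,"vl":77}
After op 11 (replace /vl 92): {"el":62,"onh":51,"vl":92}
After op 12 (add /onh 11): {"el":62,"onh":11,"vl":92}
After op 13 (remove /vl): {"el":62,"onh":11}
After op 14 (add /onh 74): {"el":62,"onh":74}
After op 15 (remove /el): {"onh":74}
After op 16 (replace /onh 1): {"onh":1}
After op 17 (replace /onh 21): {"onh":21}
After op 18 (remove /onh): {}
After op 19 (add /ik 22): {"ik":22}
After op 20 (add /ik 11): {"ik":11}
After op 21 (add /ik 8): {"ik":8}
Size at the root: 1

Answer: 1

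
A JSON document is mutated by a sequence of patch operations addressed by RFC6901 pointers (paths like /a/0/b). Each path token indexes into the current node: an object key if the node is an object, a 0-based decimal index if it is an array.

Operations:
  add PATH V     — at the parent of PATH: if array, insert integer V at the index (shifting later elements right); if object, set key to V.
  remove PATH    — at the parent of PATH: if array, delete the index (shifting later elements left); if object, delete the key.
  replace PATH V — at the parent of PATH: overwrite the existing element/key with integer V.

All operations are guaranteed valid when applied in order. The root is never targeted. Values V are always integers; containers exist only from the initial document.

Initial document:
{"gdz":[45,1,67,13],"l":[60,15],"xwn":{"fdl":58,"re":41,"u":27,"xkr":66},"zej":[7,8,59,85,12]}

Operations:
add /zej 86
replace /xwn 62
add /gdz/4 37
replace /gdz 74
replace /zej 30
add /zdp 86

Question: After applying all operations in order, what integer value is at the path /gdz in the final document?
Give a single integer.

Answer: 74

Derivation:
After op 1 (add /zej 86): {"gdz":[45,1,67,13],"l":[60,15],"xwn":{"fdl":58,"re":41,"u":27,"xkr":66},"zej":86}
After op 2 (replace /xwn 62): {"gdz":[45,1,67,13],"l":[60,15],"xwn":62,"zej":86}
After op 3 (add /gdz/4 37): {"gdz":[45,1,67,13,37],"l":[60,15],"xwn":62,"zej":86}
After op 4 (replace /gdz 74): {"gdz":74,"l":[60,15],"xwn":62,"zej":86}
After op 5 (replace /zej 30): {"gdz":74,"l":[60,15],"xwn":62,"zej":30}
After op 6 (add /zdp 86): {"gdz":74,"l":[60,15],"xwn":62,"zdp":86,"zej":30}
Value at /gdz: 74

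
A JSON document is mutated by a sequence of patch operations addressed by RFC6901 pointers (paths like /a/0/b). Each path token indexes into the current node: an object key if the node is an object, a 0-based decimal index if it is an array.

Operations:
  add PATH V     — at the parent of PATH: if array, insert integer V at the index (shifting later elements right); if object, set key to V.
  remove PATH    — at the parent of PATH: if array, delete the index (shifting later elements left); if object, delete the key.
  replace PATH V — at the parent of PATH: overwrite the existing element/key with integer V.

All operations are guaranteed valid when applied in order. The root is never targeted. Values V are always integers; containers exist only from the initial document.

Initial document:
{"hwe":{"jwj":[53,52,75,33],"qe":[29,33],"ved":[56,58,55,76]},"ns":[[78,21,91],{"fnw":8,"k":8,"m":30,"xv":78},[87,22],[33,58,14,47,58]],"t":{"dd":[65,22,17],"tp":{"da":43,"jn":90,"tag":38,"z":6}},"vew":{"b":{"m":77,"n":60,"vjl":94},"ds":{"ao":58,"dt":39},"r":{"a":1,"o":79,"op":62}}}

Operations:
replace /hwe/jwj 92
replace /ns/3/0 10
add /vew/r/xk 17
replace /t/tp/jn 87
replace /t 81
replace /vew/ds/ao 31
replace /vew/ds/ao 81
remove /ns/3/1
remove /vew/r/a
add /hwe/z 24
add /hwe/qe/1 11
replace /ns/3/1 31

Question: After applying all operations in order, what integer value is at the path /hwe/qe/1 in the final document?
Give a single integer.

Answer: 11

Derivation:
After op 1 (replace /hwe/jwj 92): {"hwe":{"jwj":92,"qe":[29,33],"ved":[56,58,55,76]},"ns":[[78,21,91],{"fnw":8,"k":8,"m":30,"xv":78},[87,22],[33,58,14,47,58]],"t":{"dd":[65,22,17],"tp":{"da":43,"jn":90,"tag":38,"z":6}},"vew":{"b":{"m":77,"n":60,"vjl":94},"ds":{"ao":58,"dt":39},"r":{"a":1,"o":79,"op":62}}}
After op 2 (replace /ns/3/0 10): {"hwe":{"jwj":92,"qe":[29,33],"ved":[56,58,55,76]},"ns":[[78,21,91],{"fnw":8,"k":8,"m":30,"xv":78},[87,22],[10,58,14,47,58]],"t":{"dd":[65,22,17],"tp":{"da":43,"jn":90,"tag":38,"z":6}},"vew":{"b":{"m":77,"n":60,"vjl":94},"ds":{"ao":58,"dt":39},"r":{"a":1,"o":79,"op":62}}}
After op 3 (add /vew/r/xk 17): {"hwe":{"jwj":92,"qe":[29,33],"ved":[56,58,55,76]},"ns":[[78,21,91],{"fnw":8,"k":8,"m":30,"xv":78},[87,22],[10,58,14,47,58]],"t":{"dd":[65,22,17],"tp":{"da":43,"jn":90,"tag":38,"z":6}},"vew":{"b":{"m":77,"n":60,"vjl":94},"ds":{"ao":58,"dt":39},"r":{"a":1,"o":79,"op":62,"xk":17}}}
After op 4 (replace /t/tp/jn 87): {"hwe":{"jwj":92,"qe":[29,33],"ved":[56,58,55,76]},"ns":[[78,21,91],{"fnw":8,"k":8,"m":30,"xv":78},[87,22],[10,58,14,47,58]],"t":{"dd":[65,22,17],"tp":{"da":43,"jn":87,"tag":38,"z":6}},"vew":{"b":{"m":77,"n":60,"vjl":94},"ds":{"ao":58,"dt":39},"r":{"a":1,"o":79,"op":62,"xk":17}}}
After op 5 (replace /t 81): {"hwe":{"jwj":92,"qe":[29,33],"ved":[56,58,55,76]},"ns":[[78,21,91],{"fnw":8,"k":8,"m":30,"xv":78},[87,22],[10,58,14,47,58]],"t":81,"vew":{"b":{"m":77,"n":60,"vjl":94},"ds":{"ao":58,"dt":39},"r":{"a":1,"o":79,"op":62,"xk":17}}}
After op 6 (replace /vew/ds/ao 31): {"hwe":{"jwj":92,"qe":[29,33],"ved":[56,58,55,76]},"ns":[[78,21,91],{"fnw":8,"k":8,"m":30,"xv":78},[87,22],[10,58,14,47,58]],"t":81,"vew":{"b":{"m":77,"n":60,"vjl":94},"ds":{"ao":31,"dt":39},"r":{"a":1,"o":79,"op":62,"xk":17}}}
After op 7 (replace /vew/ds/ao 81): {"hwe":{"jwj":92,"qe":[29,33],"ved":[56,58,55,76]},"ns":[[78,21,91],{"fnw":8,"k":8,"m":30,"xv":78},[87,22],[10,58,14,47,58]],"t":81,"vew":{"b":{"m":77,"n":60,"vjl":94},"ds":{"ao":81,"dt":39},"r":{"a":1,"o":79,"op":62,"xk":17}}}
After op 8 (remove /ns/3/1): {"hwe":{"jwj":92,"qe":[29,33],"ved":[56,58,55,76]},"ns":[[78,21,91],{"fnw":8,"k":8,"m":30,"xv":78},[87,22],[10,14,47,58]],"t":81,"vew":{"b":{"m":77,"n":60,"vjl":94},"ds":{"ao":81,"dt":39},"r":{"a":1,"o":79,"op":62,"xk":17}}}
After op 9 (remove /vew/r/a): {"hwe":{"jwj":92,"qe":[29,33],"ved":[56,58,55,76]},"ns":[[78,21,91],{"fnw":8,"k":8,"m":30,"xv":78},[87,22],[10,14,47,58]],"t":81,"vew":{"b":{"m":77,"n":60,"vjl":94},"ds":{"ao":81,"dt":39},"r":{"o":79,"op":62,"xk":17}}}
After op 10 (add /hwe/z 24): {"hwe":{"jwj":92,"qe":[29,33],"ved":[56,58,55,76],"z":24},"ns":[[78,21,91],{"fnw":8,"k":8,"m":30,"xv":78},[87,22],[10,14,47,58]],"t":81,"vew":{"b":{"m":77,"n":60,"vjl":94},"ds":{"ao":81,"dt":39},"r":{"o":79,"op":62,"xk":17}}}
After op 11 (add /hwe/qe/1 11): {"hwe":{"jwj":92,"qe":[29,11,33],"ved":[56,58,55,76],"z":24},"ns":[[78,21,91],{"fnw":8,"k":8,"m":30,"xv":78},[87,22],[10,14,47,58]],"t":81,"vew":{"b":{"m":77,"n":60,"vjl":94},"ds":{"ao":81,"dt":39},"r":{"o":79,"op":62,"xk":17}}}
After op 12 (replace /ns/3/1 31): {"hwe":{"jwj":92,"qe":[29,11,33],"ved":[56,58,55,76],"z":24},"ns":[[78,21,91],{"fnw":8,"k":8,"m":30,"xv":78},[87,22],[10,31,47,58]],"t":81,"vew":{"b":{"m":77,"n":60,"vjl":94},"ds":{"ao":81,"dt":39},"r":{"o":79,"op":62,"xk":17}}}
Value at /hwe/qe/1: 11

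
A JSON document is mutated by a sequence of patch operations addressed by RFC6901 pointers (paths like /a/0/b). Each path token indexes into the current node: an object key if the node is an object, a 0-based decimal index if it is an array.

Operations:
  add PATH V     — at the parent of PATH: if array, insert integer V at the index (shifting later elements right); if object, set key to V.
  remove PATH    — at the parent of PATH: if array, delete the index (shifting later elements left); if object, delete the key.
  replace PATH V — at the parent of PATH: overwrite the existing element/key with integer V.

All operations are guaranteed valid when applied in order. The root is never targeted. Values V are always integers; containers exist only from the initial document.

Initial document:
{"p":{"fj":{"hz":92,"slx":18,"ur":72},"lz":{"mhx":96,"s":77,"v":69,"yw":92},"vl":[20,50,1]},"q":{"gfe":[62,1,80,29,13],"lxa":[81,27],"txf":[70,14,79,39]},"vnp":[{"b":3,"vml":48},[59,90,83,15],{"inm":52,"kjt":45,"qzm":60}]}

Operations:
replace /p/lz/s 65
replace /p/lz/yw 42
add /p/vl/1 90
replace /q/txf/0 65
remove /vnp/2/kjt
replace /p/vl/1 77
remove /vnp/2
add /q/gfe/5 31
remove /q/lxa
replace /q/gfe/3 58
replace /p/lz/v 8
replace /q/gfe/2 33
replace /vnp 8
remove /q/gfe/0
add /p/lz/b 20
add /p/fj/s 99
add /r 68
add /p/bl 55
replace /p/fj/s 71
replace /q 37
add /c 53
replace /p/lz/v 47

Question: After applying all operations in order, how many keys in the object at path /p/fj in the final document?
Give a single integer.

Answer: 4

Derivation:
After op 1 (replace /p/lz/s 65): {"p":{"fj":{"hz":92,"slx":18,"ur":72},"lz":{"mhx":96,"s":65,"v":69,"yw":92},"vl":[20,50,1]},"q":{"gfe":[62,1,80,29,13],"lxa":[81,27],"txf":[70,14,79,39]},"vnp":[{"b":3,"vml":48},[59,90,83,15],{"inm":52,"kjt":45,"qzm":60}]}
After op 2 (replace /p/lz/yw 42): {"p":{"fj":{"hz":92,"slx":18,"ur":72},"lz":{"mhx":96,"s":65,"v":69,"yw":42},"vl":[20,50,1]},"q":{"gfe":[62,1,80,29,13],"lxa":[81,27],"txf":[70,14,79,39]},"vnp":[{"b":3,"vml":48},[59,90,83,15],{"inm":52,"kjt":45,"qzm":60}]}
After op 3 (add /p/vl/1 90): {"p":{"fj":{"hz":92,"slx":18,"ur":72},"lz":{"mhx":96,"s":65,"v":69,"yw":42},"vl":[20,90,50,1]},"q":{"gfe":[62,1,80,29,13],"lxa":[81,27],"txf":[70,14,79,39]},"vnp":[{"b":3,"vml":48},[59,90,83,15],{"inm":52,"kjt":45,"qzm":60}]}
After op 4 (replace /q/txf/0 65): {"p":{"fj":{"hz":92,"slx":18,"ur":72},"lz":{"mhx":96,"s":65,"v":69,"yw":42},"vl":[20,90,50,1]},"q":{"gfe":[62,1,80,29,13],"lxa":[81,27],"txf":[65,14,79,39]},"vnp":[{"b":3,"vml":48},[59,90,83,15],{"inm":52,"kjt":45,"qzm":60}]}
After op 5 (remove /vnp/2/kjt): {"p":{"fj":{"hz":92,"slx":18,"ur":72},"lz":{"mhx":96,"s":65,"v":69,"yw":42},"vl":[20,90,50,1]},"q":{"gfe":[62,1,80,29,13],"lxa":[81,27],"txf":[65,14,79,39]},"vnp":[{"b":3,"vml":48},[59,90,83,15],{"inm":52,"qzm":60}]}
After op 6 (replace /p/vl/1 77): {"p":{"fj":{"hz":92,"slx":18,"ur":72},"lz":{"mhx":96,"s":65,"v":69,"yw":42},"vl":[20,77,50,1]},"q":{"gfe":[62,1,80,29,13],"lxa":[81,27],"txf":[65,14,79,39]},"vnp":[{"b":3,"vml":48},[59,90,83,15],{"inm":52,"qzm":60}]}
After op 7 (remove /vnp/2): {"p":{"fj":{"hz":92,"slx":18,"ur":72},"lz":{"mhx":96,"s":65,"v":69,"yw":42},"vl":[20,77,50,1]},"q":{"gfe":[62,1,80,29,13],"lxa":[81,27],"txf":[65,14,79,39]},"vnp":[{"b":3,"vml":48},[59,90,83,15]]}
After op 8 (add /q/gfe/5 31): {"p":{"fj":{"hz":92,"slx":18,"ur":72},"lz":{"mhx":96,"s":65,"v":69,"yw":42},"vl":[20,77,50,1]},"q":{"gfe":[62,1,80,29,13,31],"lxa":[81,27],"txf":[65,14,79,39]},"vnp":[{"b":3,"vml":48},[59,90,83,15]]}
After op 9 (remove /q/lxa): {"p":{"fj":{"hz":92,"slx":18,"ur":72},"lz":{"mhx":96,"s":65,"v":69,"yw":42},"vl":[20,77,50,1]},"q":{"gfe":[62,1,80,29,13,31],"txf":[65,14,79,39]},"vnp":[{"b":3,"vml":48},[59,90,83,15]]}
After op 10 (replace /q/gfe/3 58): {"p":{"fj":{"hz":92,"slx":18,"ur":72},"lz":{"mhx":96,"s":65,"v":69,"yw":42},"vl":[20,77,50,1]},"q":{"gfe":[62,1,80,58,13,31],"txf":[65,14,79,39]},"vnp":[{"b":3,"vml":48},[59,90,83,15]]}
After op 11 (replace /p/lz/v 8): {"p":{"fj":{"hz":92,"slx":18,"ur":72},"lz":{"mhx":96,"s":65,"v":8,"yw":42},"vl":[20,77,50,1]},"q":{"gfe":[62,1,80,58,13,31],"txf":[65,14,79,39]},"vnp":[{"b":3,"vml":48},[59,90,83,15]]}
After op 12 (replace /q/gfe/2 33): {"p":{"fj":{"hz":92,"slx":18,"ur":72},"lz":{"mhx":96,"s":65,"v":8,"yw":42},"vl":[20,77,50,1]},"q":{"gfe":[62,1,33,58,13,31],"txf":[65,14,79,39]},"vnp":[{"b":3,"vml":48},[59,90,83,15]]}
After op 13 (replace /vnp 8): {"p":{"fj":{"hz":92,"slx":18,"ur":72},"lz":{"mhx":96,"s":65,"v":8,"yw":42},"vl":[20,77,50,1]},"q":{"gfe":[62,1,33,58,13,31],"txf":[65,14,79,39]},"vnp":8}
After op 14 (remove /q/gfe/0): {"p":{"fj":{"hz":92,"slx":18,"ur":72},"lz":{"mhx":96,"s":65,"v":8,"yw":42},"vl":[20,77,50,1]},"q":{"gfe":[1,33,58,13,31],"txf":[65,14,79,39]},"vnp":8}
After op 15 (add /p/lz/b 20): {"p":{"fj":{"hz":92,"slx":18,"ur":72},"lz":{"b":20,"mhx":96,"s":65,"v":8,"yw":42},"vl":[20,77,50,1]},"q":{"gfe":[1,33,58,13,31],"txf":[65,14,79,39]},"vnp":8}
After op 16 (add /p/fj/s 99): {"p":{"fj":{"hz":92,"s":99,"slx":18,"ur":72},"lz":{"b":20,"mhx":96,"s":65,"v":8,"yw":42},"vl":[20,77,50,1]},"q":{"gfe":[1,33,58,13,31],"txf":[65,14,79,39]},"vnp":8}
After op 17 (add /r 68): {"p":{"fj":{"hz":92,"s":99,"slx":18,"ur":72},"lz":{"b":20,"mhx":96,"s":65,"v":8,"yw":42},"vl":[20,77,50,1]},"q":{"gfe":[1,33,58,13,31],"txf":[65,14,79,39]},"r":68,"vnp":8}
After op 18 (add /p/bl 55): {"p":{"bl":55,"fj":{"hz":92,"s":99,"slx":18,"ur":72},"lz":{"b":20,"mhx":96,"s":65,"v":8,"yw":42},"vl":[20,77,50,1]},"q":{"gfe":[1,33,58,13,31],"txf":[65,14,79,39]},"r":68,"vnp":8}
After op 19 (replace /p/fj/s 71): {"p":{"bl":55,"fj":{"hz":92,"s":71,"slx":18,"ur":72},"lz":{"b":20,"mhx":96,"s":65,"v":8,"yw":42},"vl":[20,77,50,1]},"q":{"gfe":[1,33,58,13,31],"txf":[65,14,79,39]},"r":68,"vnp":8}
After op 20 (replace /q 37): {"p":{"bl":55,"fj":{"hz":92,"s":71,"slx":18,"ur":72},"lz":{"b":20,"mhx":96,"s":65,"v":8,"yw":42},"vl":[20,77,50,1]},"q":37,"r":68,"vnp":8}
After op 21 (add /c 53): {"c":53,"p":{"bl":55,"fj":{"hz":92,"s":71,"slx":18,"ur":72},"lz":{"b":20,"mhx":96,"s":65,"v":8,"yw":42},"vl":[20,77,50,1]},"q":37,"r":68,"vnp":8}
After op 22 (replace /p/lz/v 47): {"c":53,"p":{"bl":55,"fj":{"hz":92,"s":71,"slx":18,"ur":72},"lz":{"b":20,"mhx":96,"s":65,"v":47,"yw":42},"vl":[20,77,50,1]},"q":37,"r":68,"vnp":8}
Size at path /p/fj: 4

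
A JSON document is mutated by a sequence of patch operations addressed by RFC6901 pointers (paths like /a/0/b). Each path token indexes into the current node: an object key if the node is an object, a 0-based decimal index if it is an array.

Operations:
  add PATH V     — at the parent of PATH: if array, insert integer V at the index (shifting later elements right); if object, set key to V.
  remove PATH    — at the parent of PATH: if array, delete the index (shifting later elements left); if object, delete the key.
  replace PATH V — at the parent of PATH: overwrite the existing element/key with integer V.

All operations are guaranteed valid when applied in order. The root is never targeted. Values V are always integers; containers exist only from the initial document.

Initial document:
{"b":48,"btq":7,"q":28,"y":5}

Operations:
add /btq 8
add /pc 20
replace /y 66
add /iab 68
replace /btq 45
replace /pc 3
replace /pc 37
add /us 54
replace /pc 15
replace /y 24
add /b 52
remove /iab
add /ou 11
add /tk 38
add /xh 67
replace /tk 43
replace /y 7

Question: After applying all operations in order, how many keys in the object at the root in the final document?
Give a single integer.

After op 1 (add /btq 8): {"b":48,"btq":8,"q":28,"y":5}
After op 2 (add /pc 20): {"b":48,"btq":8,"pc":20,"q":28,"y":5}
After op 3 (replace /y 66): {"b":48,"btq":8,"pc":20,"q":28,"y":66}
After op 4 (add /iab 68): {"b":48,"btq":8,"iab":68,"pc":20,"q":28,"y":66}
After op 5 (replace /btq 45): {"b":48,"btq":45,"iab":68,"pc":20,"q":28,"y":66}
After op 6 (replace /pc 3): {"b":48,"btq":45,"iab":68,"pc":3,"q":28,"y":66}
After op 7 (replace /pc 37): {"b":48,"btq":45,"iab":68,"pc":37,"q":28,"y":66}
After op 8 (add /us 54): {"b":48,"btq":45,"iab":68,"pc":37,"q":28,"us":54,"y":66}
After op 9 (replace /pc 15): {"b":48,"btq":45,"iab":68,"pc":15,"q":28,"us":54,"y":66}
After op 10 (replace /y 24): {"b":48,"btq":45,"iab":68,"pc":15,"q":28,"us":54,"y":24}
After op 11 (add /b 52): {"b":52,"btq":45,"iab":68,"pc":15,"q":28,"us":54,"y":24}
After op 12 (remove /iab): {"b":52,"btq":45,"pc":15,"q":28,"us":54,"y":24}
After op 13 (add /ou 11): {"b":52,"btq":45,"ou":11,"pc":15,"q":28,"us":54,"y":24}
After op 14 (add /tk 38): {"b":52,"btq":45,"ou":11,"pc":15,"q":28,"tk":38,"us":54,"y":24}
After op 15 (add /xh 67): {"b":52,"btq":45,"ou":11,"pc":15,"q":28,"tk":38,"us":54,"xh":67,"y":24}
After op 16 (replace /tk 43): {"b":52,"btq":45,"ou":11,"pc":15,"q":28,"tk":43,"us":54,"xh":67,"y":24}
After op 17 (replace /y 7): {"b":52,"btq":45,"ou":11,"pc":15,"q":28,"tk":43,"us":54,"xh":67,"y":7}
Size at the root: 9

Answer: 9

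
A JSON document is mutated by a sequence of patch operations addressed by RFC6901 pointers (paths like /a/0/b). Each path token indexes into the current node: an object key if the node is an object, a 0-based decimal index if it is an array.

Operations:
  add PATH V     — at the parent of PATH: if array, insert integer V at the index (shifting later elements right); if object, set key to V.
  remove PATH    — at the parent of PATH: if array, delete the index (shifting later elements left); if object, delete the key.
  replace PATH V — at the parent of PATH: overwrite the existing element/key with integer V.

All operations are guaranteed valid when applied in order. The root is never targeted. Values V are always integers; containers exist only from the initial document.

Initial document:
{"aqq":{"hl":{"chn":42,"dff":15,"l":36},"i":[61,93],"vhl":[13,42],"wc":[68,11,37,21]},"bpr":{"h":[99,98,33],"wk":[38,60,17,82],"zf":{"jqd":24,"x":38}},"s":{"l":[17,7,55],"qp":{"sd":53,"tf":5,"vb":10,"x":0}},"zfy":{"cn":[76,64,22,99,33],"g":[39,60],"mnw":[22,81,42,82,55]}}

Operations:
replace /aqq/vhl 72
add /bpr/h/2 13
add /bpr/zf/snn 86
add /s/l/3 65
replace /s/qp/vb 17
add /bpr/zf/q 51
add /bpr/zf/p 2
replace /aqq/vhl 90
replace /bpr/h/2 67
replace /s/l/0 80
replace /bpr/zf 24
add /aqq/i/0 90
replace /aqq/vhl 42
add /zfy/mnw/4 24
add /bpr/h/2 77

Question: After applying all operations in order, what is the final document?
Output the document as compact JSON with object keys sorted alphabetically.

After op 1 (replace /aqq/vhl 72): {"aqq":{"hl":{"chn":42,"dff":15,"l":36},"i":[61,93],"vhl":72,"wc":[68,11,37,21]},"bpr":{"h":[99,98,33],"wk":[38,60,17,82],"zf":{"jqd":24,"x":38}},"s":{"l":[17,7,55],"qp":{"sd":53,"tf":5,"vb":10,"x":0}},"zfy":{"cn":[76,64,22,99,33],"g":[39,60],"mnw":[22,81,42,82,55]}}
After op 2 (add /bpr/h/2 13): {"aqq":{"hl":{"chn":42,"dff":15,"l":36},"i":[61,93],"vhl":72,"wc":[68,11,37,21]},"bpr":{"h":[99,98,13,33],"wk":[38,60,17,82],"zf":{"jqd":24,"x":38}},"s":{"l":[17,7,55],"qp":{"sd":53,"tf":5,"vb":10,"x":0}},"zfy":{"cn":[76,64,22,99,33],"g":[39,60],"mnw":[22,81,42,82,55]}}
After op 3 (add /bpr/zf/snn 86): {"aqq":{"hl":{"chn":42,"dff":15,"l":36},"i":[61,93],"vhl":72,"wc":[68,11,37,21]},"bpr":{"h":[99,98,13,33],"wk":[38,60,17,82],"zf":{"jqd":24,"snn":86,"x":38}},"s":{"l":[17,7,55],"qp":{"sd":53,"tf":5,"vb":10,"x":0}},"zfy":{"cn":[76,64,22,99,33],"g":[39,60],"mnw":[22,81,42,82,55]}}
After op 4 (add /s/l/3 65): {"aqq":{"hl":{"chn":42,"dff":15,"l":36},"i":[61,93],"vhl":72,"wc":[68,11,37,21]},"bpr":{"h":[99,98,13,33],"wk":[38,60,17,82],"zf":{"jqd":24,"snn":86,"x":38}},"s":{"l":[17,7,55,65],"qp":{"sd":53,"tf":5,"vb":10,"x":0}},"zfy":{"cn":[76,64,22,99,33],"g":[39,60],"mnw":[22,81,42,82,55]}}
After op 5 (replace /s/qp/vb 17): {"aqq":{"hl":{"chn":42,"dff":15,"l":36},"i":[61,93],"vhl":72,"wc":[68,11,37,21]},"bpr":{"h":[99,98,13,33],"wk":[38,60,17,82],"zf":{"jqd":24,"snn":86,"x":38}},"s":{"l":[17,7,55,65],"qp":{"sd":53,"tf":5,"vb":17,"x":0}},"zfy":{"cn":[76,64,22,99,33],"g":[39,60],"mnw":[22,81,42,82,55]}}
After op 6 (add /bpr/zf/q 51): {"aqq":{"hl":{"chn":42,"dff":15,"l":36},"i":[61,93],"vhl":72,"wc":[68,11,37,21]},"bpr":{"h":[99,98,13,33],"wk":[38,60,17,82],"zf":{"jqd":24,"q":51,"snn":86,"x":38}},"s":{"l":[17,7,55,65],"qp":{"sd":53,"tf":5,"vb":17,"x":0}},"zfy":{"cn":[76,64,22,99,33],"g":[39,60],"mnw":[22,81,42,82,55]}}
After op 7 (add /bpr/zf/p 2): {"aqq":{"hl":{"chn":42,"dff":15,"l":36},"i":[61,93],"vhl":72,"wc":[68,11,37,21]},"bpr":{"h":[99,98,13,33],"wk":[38,60,17,82],"zf":{"jqd":24,"p":2,"q":51,"snn":86,"x":38}},"s":{"l":[17,7,55,65],"qp":{"sd":53,"tf":5,"vb":17,"x":0}},"zfy":{"cn":[76,64,22,99,33],"g":[39,60],"mnw":[22,81,42,82,55]}}
After op 8 (replace /aqq/vhl 90): {"aqq":{"hl":{"chn":42,"dff":15,"l":36},"i":[61,93],"vhl":90,"wc":[68,11,37,21]},"bpr":{"h":[99,98,13,33],"wk":[38,60,17,82],"zf":{"jqd":24,"p":2,"q":51,"snn":86,"x":38}},"s":{"l":[17,7,55,65],"qp":{"sd":53,"tf":5,"vb":17,"x":0}},"zfy":{"cn":[76,64,22,99,33],"g":[39,60],"mnw":[22,81,42,82,55]}}
After op 9 (replace /bpr/h/2 67): {"aqq":{"hl":{"chn":42,"dff":15,"l":36},"i":[61,93],"vhl":90,"wc":[68,11,37,21]},"bpr":{"h":[99,98,67,33],"wk":[38,60,17,82],"zf":{"jqd":24,"p":2,"q":51,"snn":86,"x":38}},"s":{"l":[17,7,55,65],"qp":{"sd":53,"tf":5,"vb":17,"x":0}},"zfy":{"cn":[76,64,22,99,33],"g":[39,60],"mnw":[22,81,42,82,55]}}
After op 10 (replace /s/l/0 80): {"aqq":{"hl":{"chn":42,"dff":15,"l":36},"i":[61,93],"vhl":90,"wc":[68,11,37,21]},"bpr":{"h":[99,98,67,33],"wk":[38,60,17,82],"zf":{"jqd":24,"p":2,"q":51,"snn":86,"x":38}},"s":{"l":[80,7,55,65],"qp":{"sd":53,"tf":5,"vb":17,"x":0}},"zfy":{"cn":[76,64,22,99,33],"g":[39,60],"mnw":[22,81,42,82,55]}}
After op 11 (replace /bpr/zf 24): {"aqq":{"hl":{"chn":42,"dff":15,"l":36},"i":[61,93],"vhl":90,"wc":[68,11,37,21]},"bpr":{"h":[99,98,67,33],"wk":[38,60,17,82],"zf":24},"s":{"l":[80,7,55,65],"qp":{"sd":53,"tf":5,"vb":17,"x":0}},"zfy":{"cn":[76,64,22,99,33],"g":[39,60],"mnw":[22,81,42,82,55]}}
After op 12 (add /aqq/i/0 90): {"aqq":{"hl":{"chn":42,"dff":15,"l":36},"i":[90,61,93],"vhl":90,"wc":[68,11,37,21]},"bpr":{"h":[99,98,67,33],"wk":[38,60,17,82],"zf":24},"s":{"l":[80,7,55,65],"qp":{"sd":53,"tf":5,"vb":17,"x":0}},"zfy":{"cn":[76,64,22,99,33],"g":[39,60],"mnw":[22,81,42,82,55]}}
After op 13 (replace /aqq/vhl 42): {"aqq":{"hl":{"chn":42,"dff":15,"l":36},"i":[90,61,93],"vhl":42,"wc":[68,11,37,21]},"bpr":{"h":[99,98,67,33],"wk":[38,60,17,82],"zf":24},"s":{"l":[80,7,55,65],"qp":{"sd":53,"tf":5,"vb":17,"x":0}},"zfy":{"cn":[76,64,22,99,33],"g":[39,60],"mnw":[22,81,42,82,55]}}
After op 14 (add /zfy/mnw/4 24): {"aqq":{"hl":{"chn":42,"dff":15,"l":36},"i":[90,61,93],"vhl":42,"wc":[68,11,37,21]},"bpr":{"h":[99,98,67,33],"wk":[38,60,17,82],"zf":24},"s":{"l":[80,7,55,65],"qp":{"sd":53,"tf":5,"vb":17,"x":0}},"zfy":{"cn":[76,64,22,99,33],"g":[39,60],"mnw":[22,81,42,82,24,55]}}
After op 15 (add /bpr/h/2 77): {"aqq":{"hl":{"chn":42,"dff":15,"l":36},"i":[90,61,93],"vhl":42,"wc":[68,11,37,21]},"bpr":{"h":[99,98,77,67,33],"wk":[38,60,17,82],"zf":24},"s":{"l":[80,7,55,65],"qp":{"sd":53,"tf":5,"vb":17,"x":0}},"zfy":{"cn":[76,64,22,99,33],"g":[39,60],"mnw":[22,81,42,82,24,55]}}

Answer: {"aqq":{"hl":{"chn":42,"dff":15,"l":36},"i":[90,61,93],"vhl":42,"wc":[68,11,37,21]},"bpr":{"h":[99,98,77,67,33],"wk":[38,60,17,82],"zf":24},"s":{"l":[80,7,55,65],"qp":{"sd":53,"tf":5,"vb":17,"x":0}},"zfy":{"cn":[76,64,22,99,33],"g":[39,60],"mnw":[22,81,42,82,24,55]}}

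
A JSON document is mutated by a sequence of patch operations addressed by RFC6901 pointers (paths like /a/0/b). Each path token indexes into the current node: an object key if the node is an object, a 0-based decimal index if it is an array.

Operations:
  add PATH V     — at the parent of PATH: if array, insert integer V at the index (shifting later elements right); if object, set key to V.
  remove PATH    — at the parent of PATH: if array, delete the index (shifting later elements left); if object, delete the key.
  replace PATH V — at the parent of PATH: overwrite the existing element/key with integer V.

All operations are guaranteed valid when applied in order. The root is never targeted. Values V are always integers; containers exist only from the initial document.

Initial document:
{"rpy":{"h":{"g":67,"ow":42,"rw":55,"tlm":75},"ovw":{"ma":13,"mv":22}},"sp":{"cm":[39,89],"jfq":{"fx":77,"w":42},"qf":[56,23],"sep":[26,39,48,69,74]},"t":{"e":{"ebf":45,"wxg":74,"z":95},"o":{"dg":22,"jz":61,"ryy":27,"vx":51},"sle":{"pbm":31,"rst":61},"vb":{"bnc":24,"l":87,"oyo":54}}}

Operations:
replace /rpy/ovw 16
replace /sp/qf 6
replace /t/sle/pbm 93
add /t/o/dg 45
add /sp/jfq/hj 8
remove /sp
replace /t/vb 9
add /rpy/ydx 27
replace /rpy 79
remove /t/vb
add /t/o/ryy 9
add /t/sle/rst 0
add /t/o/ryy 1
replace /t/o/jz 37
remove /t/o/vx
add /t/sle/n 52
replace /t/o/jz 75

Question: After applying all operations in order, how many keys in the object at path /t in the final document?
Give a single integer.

Answer: 3

Derivation:
After op 1 (replace /rpy/ovw 16): {"rpy":{"h":{"g":67,"ow":42,"rw":55,"tlm":75},"ovw":16},"sp":{"cm":[39,89],"jfq":{"fx":77,"w":42},"qf":[56,23],"sep":[26,39,48,69,74]},"t":{"e":{"ebf":45,"wxg":74,"z":95},"o":{"dg":22,"jz":61,"ryy":27,"vx":51},"sle":{"pbm":31,"rst":61},"vb":{"bnc":24,"l":87,"oyo":54}}}
After op 2 (replace /sp/qf 6): {"rpy":{"h":{"g":67,"ow":42,"rw":55,"tlm":75},"ovw":16},"sp":{"cm":[39,89],"jfq":{"fx":77,"w":42},"qf":6,"sep":[26,39,48,69,74]},"t":{"e":{"ebf":45,"wxg":74,"z":95},"o":{"dg":22,"jz":61,"ryy":27,"vx":51},"sle":{"pbm":31,"rst":61},"vb":{"bnc":24,"l":87,"oyo":54}}}
After op 3 (replace /t/sle/pbm 93): {"rpy":{"h":{"g":67,"ow":42,"rw":55,"tlm":75},"ovw":16},"sp":{"cm":[39,89],"jfq":{"fx":77,"w":42},"qf":6,"sep":[26,39,48,69,74]},"t":{"e":{"ebf":45,"wxg":74,"z":95},"o":{"dg":22,"jz":61,"ryy":27,"vx":51},"sle":{"pbm":93,"rst":61},"vb":{"bnc":24,"l":87,"oyo":54}}}
After op 4 (add /t/o/dg 45): {"rpy":{"h":{"g":67,"ow":42,"rw":55,"tlm":75},"ovw":16},"sp":{"cm":[39,89],"jfq":{"fx":77,"w":42},"qf":6,"sep":[26,39,48,69,74]},"t":{"e":{"ebf":45,"wxg":74,"z":95},"o":{"dg":45,"jz":61,"ryy":27,"vx":51},"sle":{"pbm":93,"rst":61},"vb":{"bnc":24,"l":87,"oyo":54}}}
After op 5 (add /sp/jfq/hj 8): {"rpy":{"h":{"g":67,"ow":42,"rw":55,"tlm":75},"ovw":16},"sp":{"cm":[39,89],"jfq":{"fx":77,"hj":8,"w":42},"qf":6,"sep":[26,39,48,69,74]},"t":{"e":{"ebf":45,"wxg":74,"z":95},"o":{"dg":45,"jz":61,"ryy":27,"vx":51},"sle":{"pbm":93,"rst":61},"vb":{"bnc":24,"l":87,"oyo":54}}}
After op 6 (remove /sp): {"rpy":{"h":{"g":67,"ow":42,"rw":55,"tlm":75},"ovw":16},"t":{"e":{"ebf":45,"wxg":74,"z":95},"o":{"dg":45,"jz":61,"ryy":27,"vx":51},"sle":{"pbm":93,"rst":61},"vb":{"bnc":24,"l":87,"oyo":54}}}
After op 7 (replace /t/vb 9): {"rpy":{"h":{"g":67,"ow":42,"rw":55,"tlm":75},"ovw":16},"t":{"e":{"ebf":45,"wxg":74,"z":95},"o":{"dg":45,"jz":61,"ryy":27,"vx":51},"sle":{"pbm":93,"rst":61},"vb":9}}
After op 8 (add /rpy/ydx 27): {"rpy":{"h":{"g":67,"ow":42,"rw":55,"tlm":75},"ovw":16,"ydx":27},"t":{"e":{"ebf":45,"wxg":74,"z":95},"o":{"dg":45,"jz":61,"ryy":27,"vx":51},"sle":{"pbm":93,"rst":61},"vb":9}}
After op 9 (replace /rpy 79): {"rpy":79,"t":{"e":{"ebf":45,"wxg":74,"z":95},"o":{"dg":45,"jz":61,"ryy":27,"vx":51},"sle":{"pbm":93,"rst":61},"vb":9}}
After op 10 (remove /t/vb): {"rpy":79,"t":{"e":{"ebf":45,"wxg":74,"z":95},"o":{"dg":45,"jz":61,"ryy":27,"vx":51},"sle":{"pbm":93,"rst":61}}}
After op 11 (add /t/o/ryy 9): {"rpy":79,"t":{"e":{"ebf":45,"wxg":74,"z":95},"o":{"dg":45,"jz":61,"ryy":9,"vx":51},"sle":{"pbm":93,"rst":61}}}
After op 12 (add /t/sle/rst 0): {"rpy":79,"t":{"e":{"ebf":45,"wxg":74,"z":95},"o":{"dg":45,"jz":61,"ryy":9,"vx":51},"sle":{"pbm":93,"rst":0}}}
After op 13 (add /t/o/ryy 1): {"rpy":79,"t":{"e":{"ebf":45,"wxg":74,"z":95},"o":{"dg":45,"jz":61,"ryy":1,"vx":51},"sle":{"pbm":93,"rst":0}}}
After op 14 (replace /t/o/jz 37): {"rpy":79,"t":{"e":{"ebf":45,"wxg":74,"z":95},"o":{"dg":45,"jz":37,"ryy":1,"vx":51},"sle":{"pbm":93,"rst":0}}}
After op 15 (remove /t/o/vx): {"rpy":79,"t":{"e":{"ebf":45,"wxg":74,"z":95},"o":{"dg":45,"jz":37,"ryy":1},"sle":{"pbm":93,"rst":0}}}
After op 16 (add /t/sle/n 52): {"rpy":79,"t":{"e":{"ebf":45,"wxg":74,"z":95},"o":{"dg":45,"jz":37,"ryy":1},"sle":{"n":52,"pbm":93,"rst":0}}}
After op 17 (replace /t/o/jz 75): {"rpy":79,"t":{"e":{"ebf":45,"wxg":74,"z":95},"o":{"dg":45,"jz":75,"ryy":1},"sle":{"n":52,"pbm":93,"rst":0}}}
Size at path /t: 3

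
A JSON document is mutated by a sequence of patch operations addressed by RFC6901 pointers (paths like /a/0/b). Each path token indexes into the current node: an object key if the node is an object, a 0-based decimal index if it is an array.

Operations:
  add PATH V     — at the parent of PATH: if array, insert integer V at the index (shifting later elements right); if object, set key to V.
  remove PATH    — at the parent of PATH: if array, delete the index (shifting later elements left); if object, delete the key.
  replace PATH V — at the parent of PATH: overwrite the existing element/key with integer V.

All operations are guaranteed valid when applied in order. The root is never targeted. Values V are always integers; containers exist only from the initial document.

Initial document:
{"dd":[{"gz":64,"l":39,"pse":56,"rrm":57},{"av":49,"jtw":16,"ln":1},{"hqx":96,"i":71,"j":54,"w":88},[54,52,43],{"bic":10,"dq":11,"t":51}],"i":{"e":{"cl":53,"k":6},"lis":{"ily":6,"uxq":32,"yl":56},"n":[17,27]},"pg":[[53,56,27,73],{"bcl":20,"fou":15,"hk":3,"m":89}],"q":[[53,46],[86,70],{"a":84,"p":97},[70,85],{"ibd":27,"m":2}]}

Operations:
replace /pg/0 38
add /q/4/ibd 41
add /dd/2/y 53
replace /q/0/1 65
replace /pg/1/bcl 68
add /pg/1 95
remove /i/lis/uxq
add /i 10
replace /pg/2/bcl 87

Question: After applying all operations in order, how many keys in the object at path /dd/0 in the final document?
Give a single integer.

Answer: 4

Derivation:
After op 1 (replace /pg/0 38): {"dd":[{"gz":64,"l":39,"pse":56,"rrm":57},{"av":49,"jtw":16,"ln":1},{"hqx":96,"i":71,"j":54,"w":88},[54,52,43],{"bic":10,"dq":11,"t":51}],"i":{"e":{"cl":53,"k":6},"lis":{"ily":6,"uxq":32,"yl":56},"n":[17,27]},"pg":[38,{"bcl":20,"fou":15,"hk":3,"m":89}],"q":[[53,46],[86,70],{"a":84,"p":97},[70,85],{"ibd":27,"m":2}]}
After op 2 (add /q/4/ibd 41): {"dd":[{"gz":64,"l":39,"pse":56,"rrm":57},{"av":49,"jtw":16,"ln":1},{"hqx":96,"i":71,"j":54,"w":88},[54,52,43],{"bic":10,"dq":11,"t":51}],"i":{"e":{"cl":53,"k":6},"lis":{"ily":6,"uxq":32,"yl":56},"n":[17,27]},"pg":[38,{"bcl":20,"fou":15,"hk":3,"m":89}],"q":[[53,46],[86,70],{"a":84,"p":97},[70,85],{"ibd":41,"m":2}]}
After op 3 (add /dd/2/y 53): {"dd":[{"gz":64,"l":39,"pse":56,"rrm":57},{"av":49,"jtw":16,"ln":1},{"hqx":96,"i":71,"j":54,"w":88,"y":53},[54,52,43],{"bic":10,"dq":11,"t":51}],"i":{"e":{"cl":53,"k":6},"lis":{"ily":6,"uxq":32,"yl":56},"n":[17,27]},"pg":[38,{"bcl":20,"fou":15,"hk":3,"m":89}],"q":[[53,46],[86,70],{"a":84,"p":97},[70,85],{"ibd":41,"m":2}]}
After op 4 (replace /q/0/1 65): {"dd":[{"gz":64,"l":39,"pse":56,"rrm":57},{"av":49,"jtw":16,"ln":1},{"hqx":96,"i":71,"j":54,"w":88,"y":53},[54,52,43],{"bic":10,"dq":11,"t":51}],"i":{"e":{"cl":53,"k":6},"lis":{"ily":6,"uxq":32,"yl":56},"n":[17,27]},"pg":[38,{"bcl":20,"fou":15,"hk":3,"m":89}],"q":[[53,65],[86,70],{"a":84,"p":97},[70,85],{"ibd":41,"m":2}]}
After op 5 (replace /pg/1/bcl 68): {"dd":[{"gz":64,"l":39,"pse":56,"rrm":57},{"av":49,"jtw":16,"ln":1},{"hqx":96,"i":71,"j":54,"w":88,"y":53},[54,52,43],{"bic":10,"dq":11,"t":51}],"i":{"e":{"cl":53,"k":6},"lis":{"ily":6,"uxq":32,"yl":56},"n":[17,27]},"pg":[38,{"bcl":68,"fou":15,"hk":3,"m":89}],"q":[[53,65],[86,70],{"a":84,"p":97},[70,85],{"ibd":41,"m":2}]}
After op 6 (add /pg/1 95): {"dd":[{"gz":64,"l":39,"pse":56,"rrm":57},{"av":49,"jtw":16,"ln":1},{"hqx":96,"i":71,"j":54,"w":88,"y":53},[54,52,43],{"bic":10,"dq":11,"t":51}],"i":{"e":{"cl":53,"k":6},"lis":{"ily":6,"uxq":32,"yl":56},"n":[17,27]},"pg":[38,95,{"bcl":68,"fou":15,"hk":3,"m":89}],"q":[[53,65],[86,70],{"a":84,"p":97},[70,85],{"ibd":41,"m":2}]}
After op 7 (remove /i/lis/uxq): {"dd":[{"gz":64,"l":39,"pse":56,"rrm":57},{"av":49,"jtw":16,"ln":1},{"hqx":96,"i":71,"j":54,"w":88,"y":53},[54,52,43],{"bic":10,"dq":11,"t":51}],"i":{"e":{"cl":53,"k":6},"lis":{"ily":6,"yl":56},"n":[17,27]},"pg":[38,95,{"bcl":68,"fou":15,"hk":3,"m":89}],"q":[[53,65],[86,70],{"a":84,"p":97},[70,85],{"ibd":41,"m":2}]}
After op 8 (add /i 10): {"dd":[{"gz":64,"l":39,"pse":56,"rrm":57},{"av":49,"jtw":16,"ln":1},{"hqx":96,"i":71,"j":54,"w":88,"y":53},[54,52,43],{"bic":10,"dq":11,"t":51}],"i":10,"pg":[38,95,{"bcl":68,"fou":15,"hk":3,"m":89}],"q":[[53,65],[86,70],{"a":84,"p":97},[70,85],{"ibd":41,"m":2}]}
After op 9 (replace /pg/2/bcl 87): {"dd":[{"gz":64,"l":39,"pse":56,"rrm":57},{"av":49,"jtw":16,"ln":1},{"hqx":96,"i":71,"j":54,"w":88,"y":53},[54,52,43],{"bic":10,"dq":11,"t":51}],"i":10,"pg":[38,95,{"bcl":87,"fou":15,"hk":3,"m":89}],"q":[[53,65],[86,70],{"a":84,"p":97},[70,85],{"ibd":41,"m":2}]}
Size at path /dd/0: 4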